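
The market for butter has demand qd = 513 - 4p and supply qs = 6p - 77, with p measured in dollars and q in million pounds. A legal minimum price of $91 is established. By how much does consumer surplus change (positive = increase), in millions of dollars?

-6816

In a free market, 513 - 4p = 6p - 77 gives the equilibrium p* = 59, q* = 277.
The floor of 91 is above the equilibrium price 59, so it binds.
At p = 91: qd = 513 - 4·91 = 149 and qs = 6·91 - 77 = 469.
Consumer surplus without the control is ½ · (128.25 - 59) · 277 = 9591.125.
With the floor, consumers buy 149 units at 91, so CS = ½ · (128.25 - 91) · 149 = 2775.125.
Change in consumer surplus = 2775.125 - 9591.125 = -6816.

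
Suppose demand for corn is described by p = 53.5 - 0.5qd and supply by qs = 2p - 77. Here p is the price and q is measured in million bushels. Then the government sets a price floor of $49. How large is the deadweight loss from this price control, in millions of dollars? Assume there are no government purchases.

18

Rearranging demand gives qd = 107 - 2p. Setting quantity demanded equal to quantity supplied, 107 - 2p = 2p - 77, gives p* = 46 and q* = 15.
Since 49 > 46, the floor is binding.
At p = 49: qd = 107 - 2·49 = 9 and qs = 2·49 - 77 = 21.
Quantity traded falls to 9. At q = 9 the demand price is (107 - 9)/2 = 49 and the supply price is (77 + 9)/2 = 43.
Deadweight loss = ½ · (49 - 43) · (15 - 9) = ½ · 6 · 6 = 18.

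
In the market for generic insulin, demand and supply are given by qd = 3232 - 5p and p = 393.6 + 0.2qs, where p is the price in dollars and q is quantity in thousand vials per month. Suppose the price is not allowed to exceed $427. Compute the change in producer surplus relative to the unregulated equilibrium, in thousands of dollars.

-37153.5

Rearranging supply gives qs = 5p - 1968. In a free market, 3232 - 5p = 5p - 1968 gives the equilibrium p* = 520, q* = 632.
Because the ceiling (427) lies below the market-clearing price, it is binding.
At p = 427: qd = 3232 - 5·427 = 1097 and qs = 5·427 - 1968 = 167.
Producer surplus without the control is ½ · (520 - 393.6) · 632 = 39942.4.
With the ceiling, producers sell 167 units at 427, so PS = ½ · (427 - 393.6) · 167 = 2788.9.
Change in producer surplus = 2788.9 - 39942.4 = -37153.5.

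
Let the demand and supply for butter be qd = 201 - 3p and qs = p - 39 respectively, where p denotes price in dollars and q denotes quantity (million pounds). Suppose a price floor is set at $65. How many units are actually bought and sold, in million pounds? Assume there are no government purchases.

Equilibrium: 201 - 3p = p - 39, so 240 = 4p and p* = 60, q* = 21.
The floor of 65 is above the equilibrium price 60, so it binds.
At p = 65: qd = 201 - 3·65 = 6 and qs = 65 - 39 = 26.
The quantity actually transacted is the short side, demand: 6.

6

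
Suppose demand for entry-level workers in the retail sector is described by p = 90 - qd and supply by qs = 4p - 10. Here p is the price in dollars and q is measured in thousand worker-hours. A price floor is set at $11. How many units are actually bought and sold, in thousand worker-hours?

Rearranging demand gives qd = 90 - p. Setting quantity demanded equal to quantity supplied, 90 - p = 4p - 10, gives p* = 20 and q* = 70.
The floor of 11 is below the equilibrium price 20, so it is not binding; the market clears at p* = 20, q* = 70.

70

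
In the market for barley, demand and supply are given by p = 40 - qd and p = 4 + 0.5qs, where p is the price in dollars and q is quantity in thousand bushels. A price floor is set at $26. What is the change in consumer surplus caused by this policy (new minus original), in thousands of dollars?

Rearranging demand gives qd = 40 - p; rearranging supply gives qs = 2p - 8. In a free market, 40 - p = 2p - 8 gives the equilibrium p* = 16, q* = 24.
Because the floor (26) lies above the market-clearing price, it is binding.
At p = 26: qd = 40 - 26 = 14 and qs = 2·26 - 8 = 44.
Consumer surplus without the control is ½ · (40 - 16) · 24 = 288.
With the floor, consumers buy 14 units at 26, so CS = ½ · (40 - 26) · 14 = 98.
Change in consumer surplus = 98 - 288 = -190.

-190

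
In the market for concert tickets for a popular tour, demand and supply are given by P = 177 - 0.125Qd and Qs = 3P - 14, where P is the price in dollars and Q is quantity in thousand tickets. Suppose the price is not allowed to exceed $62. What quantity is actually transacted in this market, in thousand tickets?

172

Rearranging demand gives Qd = 1416 - 8P. Equilibrium: 1416 - 8P = 3P - 14, so 1430 = 11P and P* = 130, Q* = 376.
Since 62 < 130, the ceiling is binding.
At P = 62: Qd = 1416 - 8·62 = 920 and Qs = 3·62 - 14 = 172.
The quantity actually transacted is the short side, supply: 172.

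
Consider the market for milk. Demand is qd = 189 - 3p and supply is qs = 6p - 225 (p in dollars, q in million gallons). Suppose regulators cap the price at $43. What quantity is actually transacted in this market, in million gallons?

Without the control the market clears where 189 - 3p = 6p - 225, i.e. p* = 46 and q* = 51.
The ceiling of 43 is below the equilibrium price 46, so it binds.
At p = 43: qd = 189 - 3·43 = 60 and qs = 6·43 - 225 = 33.
The quantity actually transacted is the short side, supply: 33.

33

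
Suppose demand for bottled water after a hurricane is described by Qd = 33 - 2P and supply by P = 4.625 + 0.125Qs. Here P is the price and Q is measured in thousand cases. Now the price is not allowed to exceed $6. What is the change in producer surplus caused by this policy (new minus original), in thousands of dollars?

-15

Rearranging supply gives Qs = 8P - 37. In a free market, 33 - 2P = 8P - 37 gives the equilibrium P* = 7, Q* = 19.
Because the ceiling (6) lies below the market-clearing price, it is binding.
At P = 6: Qd = 33 - 2·6 = 21 and Qs = 8·6 - 37 = 11.
Producer surplus without the control is ½ · (7 - 4.625) · 19 = 22.5625.
With the ceiling, producers sell 11 units at 6, so PS = ½ · (6 - 4.625) · 11 = 7.5625.
Change in producer surplus = 7.5625 - 22.5625 = -15.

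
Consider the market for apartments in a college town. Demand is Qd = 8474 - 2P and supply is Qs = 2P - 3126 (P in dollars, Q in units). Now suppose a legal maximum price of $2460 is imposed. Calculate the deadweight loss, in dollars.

387200

Setting quantity demanded equal to quantity supplied, 8474 - 2P = 2P - 3126, gives P* = 2900 and Q* = 2674.
The ceiling of 2460 is below the equilibrium price 2900, so it binds.
At P = 2460: Qd = 8474 - 2·2460 = 3554 and Qs = 2·2460 - 3126 = 1794.
Quantity traded falls to 1794. At Q = 1794 the demand price is (8474 - 1794)/2 = 3340 and the supply price is (3126 + 1794)/2 = 2460.
Deadweight loss = ½ · (3340 - 2460) · (2674 - 1794) = ½ · 880 · 880 = 387200.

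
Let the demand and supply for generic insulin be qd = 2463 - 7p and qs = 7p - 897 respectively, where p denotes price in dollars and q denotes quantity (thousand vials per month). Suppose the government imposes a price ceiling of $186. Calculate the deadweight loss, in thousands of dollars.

20412

In a free market, 2463 - 7p = 7p - 897 gives the equilibrium p* = 240, q* = 783.
The ceiling of 186 is below the equilibrium price 240, so it binds.
At p = 186: qd = 2463 - 7·186 = 1161 and qs = 7·186 - 897 = 405.
Quantity traded falls to 405. At q = 405 the demand price is (2463 - 405)/7 = 294 and the supply price is (897 + 405)/7 = 186.
Deadweight loss = ½ · (294 - 186) · (783 - 405) = ½ · 108 · 378 = 20412.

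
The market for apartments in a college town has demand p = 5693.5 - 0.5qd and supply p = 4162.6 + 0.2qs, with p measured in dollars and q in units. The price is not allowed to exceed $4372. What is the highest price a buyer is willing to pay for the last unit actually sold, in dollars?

5170

Rearranging demand gives qd = 11387 - 2p; rearranging supply gives qs = 5p - 20813. Setting quantity demanded equal to quantity supplied, 11387 - 2p = 5p - 20813, gives p* = 4600 and q* = 2187.
Because the ceiling (4372) lies below the market-clearing price, it is binding.
At p = 4372: qd = 11387 - 2·4372 = 2643 and qs = 5·4372 - 20813 = 1047.
Only 1047 units reach the market. On the demand curve, the marginal buyer's willingness to pay at q = 1047 is (11387 - 1047)/2 = 5170.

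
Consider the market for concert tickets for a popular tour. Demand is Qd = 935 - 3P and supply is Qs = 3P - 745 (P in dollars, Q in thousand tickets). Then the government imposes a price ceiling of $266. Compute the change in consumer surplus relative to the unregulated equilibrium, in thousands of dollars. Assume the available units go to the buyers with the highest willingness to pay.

In a free market, 935 - 3P = 3P - 745 gives the equilibrium P* = 280, Q* = 95.
Since 266 < 280, the ceiling is binding.
At P = 266: Qd = 935 - 3·266 = 137 and Qs = 3·266 - 745 = 53.
Consumer surplus without the control is ½ · (935/3 - 280) · 95 = 9025/6.
With the ceiling, 53 units are sold at 266 (assume they go to the highest-value buyers). The demand price at Q = 53 is 294, so CS = ½ · [(935/3 - 266) + (294 - 266)] · 53 = 11713/6.
Change in consumer surplus = 11713/6 - 9025/6 = 448.

448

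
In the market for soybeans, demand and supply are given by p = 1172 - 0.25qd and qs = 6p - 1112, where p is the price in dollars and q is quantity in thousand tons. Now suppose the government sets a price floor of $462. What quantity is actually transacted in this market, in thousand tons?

2368

Rearranging demand gives qd = 4688 - 4p. Equilibrium: 4688 - 4p = 6p - 1112, so 5800 = 10p and p* = 580, q* = 2368.
The floor of 462 is below the equilibrium price 580, so it is not binding; the market clears at p* = 580, q* = 2368.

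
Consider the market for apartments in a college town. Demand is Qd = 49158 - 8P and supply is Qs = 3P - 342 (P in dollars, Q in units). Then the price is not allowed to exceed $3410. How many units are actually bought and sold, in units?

9888

Equilibrium: 49158 - 8P = 3P - 342, so 49500 = 11P and P* = 4500, Q* = 13158.
Since 3410 < 4500, the ceiling is binding.
At P = 3410: Qd = 49158 - 8·3410 = 21878 and Qs = 3·3410 - 342 = 9888.
The quantity actually transacted is the short side, supply: 9888.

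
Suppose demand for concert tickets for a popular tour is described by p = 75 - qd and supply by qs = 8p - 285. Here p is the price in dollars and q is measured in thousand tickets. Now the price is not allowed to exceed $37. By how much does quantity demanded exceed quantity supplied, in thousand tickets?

27

Rearranging demand gives qd = 75 - p. Without the control the market clears where 75 - p = 8p - 285, i.e. p* = 40 and q* = 35.
The ceiling of 37 is below the equilibrium price 40, so it binds.
At p = 37: qd = 75 - 37 = 38 and qs = 8·37 - 285 = 11.
Shortage = qd - qs = 38 - 11 = 27.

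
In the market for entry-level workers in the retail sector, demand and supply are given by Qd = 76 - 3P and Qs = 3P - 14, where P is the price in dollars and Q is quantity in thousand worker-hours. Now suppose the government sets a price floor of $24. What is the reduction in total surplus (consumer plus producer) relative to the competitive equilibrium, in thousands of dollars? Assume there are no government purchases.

243

Setting quantity demanded equal to quantity supplied, 76 - 3P = 3P - 14, gives P* = 15 and Q* = 31.
Because the floor (24) lies above the market-clearing price, it is binding.
At P = 24: Qd = 76 - 3·24 = 4 and Qs = 3·24 - 14 = 58.
Quantity traded falls to 4. At Q = 4 the demand price is (76 - 4)/3 = 24 and the supply price is (14 + 4)/3 = 6.
Deadweight loss = ½ · (24 - 6) · (31 - 4) = ½ · 18 · 27 = 243.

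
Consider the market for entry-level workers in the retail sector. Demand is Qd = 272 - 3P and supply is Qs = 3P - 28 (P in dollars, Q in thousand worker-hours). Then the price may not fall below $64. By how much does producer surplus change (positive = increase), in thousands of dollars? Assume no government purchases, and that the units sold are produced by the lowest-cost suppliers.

826

Equilibrium: 272 - 3P = 3P - 28, so 300 = 6P and P* = 50, Q* = 122.
The floor of 64 is above the equilibrium price 50, so it binds.
At P = 64: Qd = 272 - 3·64 = 80 and Qs = 3·64 - 28 = 164.
Producer surplus without the control is ½ · (50 - 28/3) · 122 = 7442/3.
With the floor, 80 units are sold at 64. The supply price at Q = 80 is 36, so PS = ½ · [(64 - 28/3) + (64 - 36)] · 80 = 9920/3.
Change in producer surplus = 9920/3 - 7442/3 = 826.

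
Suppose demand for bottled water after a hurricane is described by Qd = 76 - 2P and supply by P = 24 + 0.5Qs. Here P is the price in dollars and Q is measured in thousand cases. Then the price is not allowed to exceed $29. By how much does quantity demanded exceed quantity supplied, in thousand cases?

Rearranging supply gives Qs = 2P - 48. Setting quantity demanded equal to quantity supplied, 76 - 2P = 2P - 48, gives P* = 31 and Q* = 14.
Since 29 < 31, the ceiling is binding.
At P = 29: Qd = 76 - 2·29 = 18 and Qs = 2·29 - 48 = 10.
Shortage = Qd - Qs = 18 - 10 = 8.

8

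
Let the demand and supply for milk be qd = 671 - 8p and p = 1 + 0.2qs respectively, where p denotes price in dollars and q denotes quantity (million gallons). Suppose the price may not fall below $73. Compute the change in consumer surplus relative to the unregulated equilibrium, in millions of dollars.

-3591

Rearranging supply gives qs = 5p - 5. Setting quantity demanded equal to quantity supplied, 671 - 8p = 5p - 5, gives p* = 52 and q* = 255.
Since 73 > 52, the floor is binding.
At p = 73: qd = 671 - 8·73 = 87 and qs = 5·73 - 5 = 360.
Consumer surplus without the control is ½ · (83.875 - 52) · 255 = 4064.0625.
With the floor, consumers buy 87 units at 73, so CS = ½ · (83.875 - 73) · 87 = 473.0625.
Change in consumer surplus = 473.0625 - 4064.0625 = -3591.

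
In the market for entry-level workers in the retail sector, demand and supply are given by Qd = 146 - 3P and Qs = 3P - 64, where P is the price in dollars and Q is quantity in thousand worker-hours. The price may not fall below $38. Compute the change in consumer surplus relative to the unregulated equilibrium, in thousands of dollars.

Without the control the market clears where 146 - 3P = 3P - 64, i.e. P* = 35 and Q* = 41.
The floor of 38 is above the equilibrium price 35, so it binds.
At P = 38: Qd = 146 - 3·38 = 32 and Qs = 3·38 - 64 = 50.
Consumer surplus without the control is ½ · (146/3 - 35) · 41 = 1681/6.
With the floor, consumers buy 32 units at 38, so CS = ½ · (146/3 - 38) · 32 = 512/3.
Change in consumer surplus = 512/3 - 1681/6 = -109.5.

-109.5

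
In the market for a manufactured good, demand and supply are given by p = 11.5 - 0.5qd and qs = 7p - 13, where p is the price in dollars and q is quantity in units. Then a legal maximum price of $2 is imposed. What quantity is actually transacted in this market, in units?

Rearranging demand gives qd = 23 - 2p. Setting quantity demanded equal to quantity supplied, 23 - 2p = 7p - 13, gives p* = 4 and q* = 15.
Since 2 < 4, the ceiling is binding.
At p = 2: qd = 23 - 2·2 = 19 and qs = 7·2 - 13 = 1.
The quantity actually transacted is the short side, supply: 1.

1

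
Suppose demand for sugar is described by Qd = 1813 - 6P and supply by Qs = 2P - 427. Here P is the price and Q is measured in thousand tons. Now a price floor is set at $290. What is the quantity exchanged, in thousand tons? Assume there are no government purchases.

73

Setting quantity demanded equal to quantity supplied, 1813 - 6P = 2P - 427, gives P* = 280 and Q* = 133.
Because the floor (290) lies above the market-clearing price, it is binding.
At P = 290: Qd = 1813 - 6·290 = 73 and Qs = 2·290 - 427 = 153.
The quantity actually transacted is the short side, demand: 73.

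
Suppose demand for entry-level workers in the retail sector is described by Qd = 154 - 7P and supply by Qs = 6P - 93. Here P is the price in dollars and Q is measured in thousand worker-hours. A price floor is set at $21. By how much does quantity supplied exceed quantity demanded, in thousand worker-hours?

26

Without the control the market clears where 154 - 7P = 6P - 93, i.e. P* = 19 and Q* = 21.
Because the floor (21) lies above the market-clearing price, it is binding.
At P = 21: Qd = 154 - 7·21 = 7 and Qs = 6·21 - 93 = 33.
Surplus = Qs - Qd = 33 - 7 = 26.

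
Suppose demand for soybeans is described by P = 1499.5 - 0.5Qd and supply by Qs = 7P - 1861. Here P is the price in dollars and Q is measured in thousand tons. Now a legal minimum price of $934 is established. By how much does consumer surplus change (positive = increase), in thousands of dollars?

-600850

Rearranging demand gives Qd = 2999 - 2P. In a free market, 2999 - 2P = 7P - 1861 gives the equilibrium P* = 540, Q* = 1919.
Because the floor (934) lies above the market-clearing price, it is binding.
At P = 934: Qd = 2999 - 2·934 = 1131 and Qs = 7·934 - 1861 = 4677.
Consumer surplus without the control is ½ · (1499.5 - 540) · 1919 = 920640.25.
With the floor, consumers buy 1131 units at 934, so CS = ½ · (1499.5 - 934) · 1131 = 319790.25.
Change in consumer surplus = 319790.25 - 920640.25 = -600850.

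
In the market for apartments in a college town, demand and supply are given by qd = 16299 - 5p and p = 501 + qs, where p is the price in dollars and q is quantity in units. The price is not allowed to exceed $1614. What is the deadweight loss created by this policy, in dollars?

Rearranging supply gives qs = p - 501. In a free market, 16299 - 5p = p - 501 gives the equilibrium p* = 2800, q* = 2299.
Because the ceiling (1614) lies below the market-clearing price, it is binding.
At p = 1614: qd = 16299 - 5·1614 = 8229 and qs = 1614 - 501 = 1113.
Quantity traded falls to 1113. At q = 1113 the demand price is (16299 - 1113)/5 = 3037.2 and the supply price is 501 + 1113 = 1614.
Deadweight loss = ½ · (3037.2 - 1614) · (2299 - 1113) = ½ · 1423.2 · 1186 = 843957.6.

843957.6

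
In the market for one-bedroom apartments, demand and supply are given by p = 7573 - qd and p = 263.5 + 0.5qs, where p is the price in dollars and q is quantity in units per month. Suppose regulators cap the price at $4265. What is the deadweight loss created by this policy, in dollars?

0

Rearranging demand gives qd = 7573 - p; rearranging supply gives qs = 2p - 527. In a free market, 7573 - p = 2p - 527 gives the equilibrium p* = 2700, q* = 4873.
Since 4265 is above p* = 2700, the ceiling does not bind and the free-market outcome prevails.
Since the control does not bind, no trades are prevented and deadweight loss is zero.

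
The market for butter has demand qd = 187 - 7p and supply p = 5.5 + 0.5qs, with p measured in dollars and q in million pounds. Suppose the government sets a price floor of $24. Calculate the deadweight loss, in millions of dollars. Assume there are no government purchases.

Rearranging supply gives qs = 2p - 11. Equilibrium: 187 - 7p = 2p - 11, so 198 = 9p and p* = 22, q* = 33.
The floor of 24 is above the equilibrium price 22, so it binds.
At p = 24: qd = 187 - 7·24 = 19 and qs = 2·24 - 11 = 37.
Quantity traded falls to 19. At q = 19 the demand price is (187 - 19)/7 = 24 and the supply price is (11 + 19)/2 = 15.
Deadweight loss = ½ · (24 - 15) · (33 - 19) = ½ · 9 · 14 = 63.

63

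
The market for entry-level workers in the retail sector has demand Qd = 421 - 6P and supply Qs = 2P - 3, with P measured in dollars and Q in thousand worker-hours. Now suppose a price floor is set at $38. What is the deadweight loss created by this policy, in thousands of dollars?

0

Setting quantity demanded equal to quantity supplied, 421 - 6P = 2P - 3, gives P* = 53 and Q* = 103.
The floor of 38 is below the equilibrium price 53, so it is not binding; the market clears at P* = 53, Q* = 103.
Since the control does not bind, no trades are prevented and deadweight loss is zero.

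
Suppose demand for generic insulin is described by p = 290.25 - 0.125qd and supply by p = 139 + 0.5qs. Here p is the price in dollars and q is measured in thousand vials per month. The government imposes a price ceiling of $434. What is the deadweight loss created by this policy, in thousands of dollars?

0

Rearranging demand gives qd = 2322 - 8p; rearranging supply gives qs = 2p - 278. In a free market, 2322 - 8p = 2p - 278 gives the equilibrium p* = 260, q* = 242.
The ceiling of 434 is above the equilibrium price 260, so it is not binding; the market clears at p* = 260, q* = 242.
Since the control does not bind, no trades are prevented and deadweight loss is zero.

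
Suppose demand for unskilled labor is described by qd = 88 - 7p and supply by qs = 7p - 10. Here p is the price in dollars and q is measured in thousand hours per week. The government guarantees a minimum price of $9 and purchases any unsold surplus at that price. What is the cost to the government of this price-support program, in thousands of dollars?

252

In a free market, 88 - 7p = 7p - 10 gives the equilibrium p* = 7, q* = 39.
The floor of 9 is above the equilibrium price 7, so it binds.
At p = 9: qd = 88 - 7·9 = 25 and qs = 7·9 - 10 = 53.
Surplus = qs - qd = 28.
Government expenditure = surplus × support price = 28 × 9 = 252.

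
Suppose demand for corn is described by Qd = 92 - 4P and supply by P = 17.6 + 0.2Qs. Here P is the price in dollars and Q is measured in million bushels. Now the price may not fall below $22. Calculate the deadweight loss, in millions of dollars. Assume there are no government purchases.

Rearranging supply gives Qs = 5P - 88. Equilibrium: 92 - 4P = 5P - 88, so 180 = 9P and P* = 20, Q* = 12.
Because the floor (22) lies above the market-clearing price, it is binding.
At P = 22: Qd = 92 - 4·22 = 4 and Qs = 5·22 - 88 = 22.
Quantity traded falls to 4. At Q = 4 the demand price is (92 - 4)/4 = 22 and the supply price is (88 + 4)/5 = 18.4.
Deadweight loss = ½ · (22 - 18.4) · (12 - 4) = ½ · 3.6 · 8 = 14.4.

14.4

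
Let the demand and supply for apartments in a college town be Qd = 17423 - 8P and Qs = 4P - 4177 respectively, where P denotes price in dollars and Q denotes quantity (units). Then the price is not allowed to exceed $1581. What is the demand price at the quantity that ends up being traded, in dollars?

Equilibrium: 17423 - 8P = 4P - 4177, so 21600 = 12P and P* = 1800, Q* = 3023.
The ceiling of 1581 is below the equilibrium price 1800, so it binds.
At P = 1581: Qd = 17423 - 8·1581 = 4775 and Qs = 4·1581 - 4177 = 2147.
Only 2147 units reach the market. On the demand curve, the marginal buyer's willingness to pay at Q = 2147 is (17423 - 2147)/8 = 1909.5.

1909.5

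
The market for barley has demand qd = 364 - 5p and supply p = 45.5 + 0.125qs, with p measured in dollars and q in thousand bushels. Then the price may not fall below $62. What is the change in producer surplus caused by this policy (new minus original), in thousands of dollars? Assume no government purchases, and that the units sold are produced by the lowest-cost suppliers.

Rearranging supply gives qs = 8p - 364. In a free market, 364 - 5p = 8p - 364 gives the equilibrium p* = 56, q* = 84.
The floor of 62 is above the equilibrium price 56, so it binds.
At p = 62: qd = 364 - 5·62 = 54 and qs = 8·62 - 364 = 132.
Producer surplus without the control is ½ · (56 - 45.5) · 84 = 441.
With the floor, 54 units are sold at 62. The supply price at q = 54 is 52.25, so PS = ½ · [(62 - 45.5) + (62 - 52.25)] · 54 = 708.75.
Change in producer surplus = 708.75 - 441 = 267.75.

267.75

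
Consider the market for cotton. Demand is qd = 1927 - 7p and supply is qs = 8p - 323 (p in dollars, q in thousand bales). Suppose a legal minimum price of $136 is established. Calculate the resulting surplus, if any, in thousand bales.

In a free market, 1927 - 7p = 8p - 323 gives the equilibrium p* = 150, q* = 877.
The floor of 136 is below the equilibrium price 150, so it is not binding; the market clears at p* = 150, q* = 877.
Since the control does not bind, there is no surplus.

0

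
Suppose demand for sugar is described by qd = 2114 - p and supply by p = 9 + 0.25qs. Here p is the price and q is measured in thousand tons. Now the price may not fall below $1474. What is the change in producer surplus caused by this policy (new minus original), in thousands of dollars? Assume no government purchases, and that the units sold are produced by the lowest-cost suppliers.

Rearranging supply gives qs = 4p - 36. In a free market, 2114 - p = 4p - 36 gives the equilibrium p* = 430, q* = 1684.
Since 1474 > 430, the floor is binding.
At p = 1474: qd = 2114 - 1474 = 640 and qs = 4·1474 - 36 = 5860.
Producer surplus without the control is ½ · (430 - 9) · 1684 = 354482.
With the floor, 640 units are sold at 1474. The supply price at q = 640 is 169, so PS = ½ · [(1474 - 9) + (1474 - 169)] · 640 = 886400.
Change in producer surplus = 886400 - 354482 = 531918.

531918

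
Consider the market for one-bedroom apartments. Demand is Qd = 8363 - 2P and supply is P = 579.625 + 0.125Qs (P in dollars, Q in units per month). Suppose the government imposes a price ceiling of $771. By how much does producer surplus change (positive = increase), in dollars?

Rearranging supply gives Qs = 8P - 4637. Without the control the market clears where 8363 - 2P = 8P - 4637, i.e. P* = 1300 and Q* = 5763.
Since 771 < 1300, the ceiling is binding.
At P = 771: Qd = 8363 - 2·771 = 6821 and Qs = 8·771 - 4637 = 1531.
Producer surplus without the control is ½ · (1300 - 579.625) · 5763 = 2075760.5625.
With the ceiling, producers sell 1531 units at 771, so PS = ½ · (771 - 579.625) · 1531 = 146497.5625.
Change in producer surplus = 146497.5625 - 2075760.5625 = -1929263.

-1929263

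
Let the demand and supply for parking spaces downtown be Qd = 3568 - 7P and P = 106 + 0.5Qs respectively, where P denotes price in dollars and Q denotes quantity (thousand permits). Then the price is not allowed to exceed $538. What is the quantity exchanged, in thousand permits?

Rearranging supply gives Qs = 2P - 212. Equilibrium: 3568 - 7P = 2P - 212, so 3780 = 9P and P* = 420, Q* = 628.
Since 538 is above P* = 420, the ceiling does not bind and the free-market outcome prevails.

628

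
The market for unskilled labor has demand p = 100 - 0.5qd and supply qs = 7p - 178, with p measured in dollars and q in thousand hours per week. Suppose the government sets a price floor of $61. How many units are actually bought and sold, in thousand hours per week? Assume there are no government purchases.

Rearranging demand gives qd = 200 - 2p. Without the control the market clears where 200 - 2p = 7p - 178, i.e. p* = 42 and q* = 116.
Because the floor (61) lies above the market-clearing price, it is binding.
At p = 61: qd = 200 - 2·61 = 78 and qs = 7·61 - 178 = 249.
The quantity actually transacted is the short side, demand: 78.

78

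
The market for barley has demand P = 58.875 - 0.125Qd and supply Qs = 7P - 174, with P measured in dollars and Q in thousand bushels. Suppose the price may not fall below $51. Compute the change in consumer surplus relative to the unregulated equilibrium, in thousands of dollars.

-760

Rearranging demand gives Qd = 471 - 8P. Without the control the market clears where 471 - 8P = 7P - 174, i.e. P* = 43 and Q* = 127.
Because the floor (51) lies above the market-clearing price, it is binding.
At P = 51: Qd = 471 - 8·51 = 63 and Qs = 7·51 - 174 = 183.
Consumer surplus without the control is ½ · (58.875 - 43) · 127 = 1008.0625.
With the floor, consumers buy 63 units at 51, so CS = ½ · (58.875 - 51) · 63 = 248.0625.
Change in consumer surplus = 248.0625 - 1008.0625 = -760.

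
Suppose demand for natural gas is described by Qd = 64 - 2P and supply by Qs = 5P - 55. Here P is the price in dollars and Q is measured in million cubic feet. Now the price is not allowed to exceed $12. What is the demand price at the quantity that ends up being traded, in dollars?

29.5

In a free market, 64 - 2P = 5P - 55 gives the equilibrium P* = 17, Q* = 30.
The ceiling of 12 is below the equilibrium price 17, so it binds.
At P = 12: Qd = 64 - 2·12 = 40 and Qs = 5·12 - 55 = 5.
Only 5 units reach the market. On the demand curve, the marginal buyer's willingness to pay at Q = 5 is (64 - 5)/2 = 29.5.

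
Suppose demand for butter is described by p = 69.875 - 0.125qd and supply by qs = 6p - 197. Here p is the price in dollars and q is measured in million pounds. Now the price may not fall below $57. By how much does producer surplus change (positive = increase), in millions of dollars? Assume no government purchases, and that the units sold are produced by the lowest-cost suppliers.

261

Rearranging demand gives qd = 559 - 8p. Equilibrium: 559 - 8p = 6p - 197, so 756 = 14p and p* = 54, q* = 127.
The floor of 57 is above the equilibrium price 54, so it binds.
At p = 57: qd = 559 - 8·57 = 103 and qs = 6·57 - 197 = 145.
Producer surplus without the control is ½ · (54 - 197/6) · 127 = 16129/12.
With the floor, 103 units are sold at 57. The supply price at q = 103 is 50, so PS = ½ · [(57 - 197/6) + (57 - 50)] · 103 = 19261/12.
Change in producer surplus = 19261/12 - 16129/12 = 261.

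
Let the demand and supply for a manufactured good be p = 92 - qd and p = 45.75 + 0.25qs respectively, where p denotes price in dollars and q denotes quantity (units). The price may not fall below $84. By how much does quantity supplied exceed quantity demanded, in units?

Rearranging demand gives qd = 92 - p; rearranging supply gives qs = 4p - 183. Setting quantity demanded equal to quantity supplied, 92 - p = 4p - 183, gives p* = 55 and q* = 37.
Because the floor (84) lies above the market-clearing price, it is binding.
At p = 84: qd = 92 - 84 = 8 and qs = 4·84 - 183 = 153.
Surplus = qs - qd = 153 - 8 = 145.

145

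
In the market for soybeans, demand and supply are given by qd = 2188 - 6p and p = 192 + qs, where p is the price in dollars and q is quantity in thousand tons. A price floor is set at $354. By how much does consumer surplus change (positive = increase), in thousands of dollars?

Rearranging supply gives qs = p - 192. Equilibrium: 2188 - 6p = p - 192, so 2380 = 7p and p* = 340, q* = 148.
The floor of 354 is above the equilibrium price 340, so it binds.
At p = 354: qd = 2188 - 6·354 = 64 and qs = 354 - 192 = 162.
Consumer surplus without the control is ½ · (1094/3 - 340) · 148 = 5476/3.
With the floor, consumers buy 64 units at 354, so CS = ½ · (1094/3 - 354) · 64 = 1024/3.
Change in consumer surplus = 1024/3 - 5476/3 = -1484.

-1484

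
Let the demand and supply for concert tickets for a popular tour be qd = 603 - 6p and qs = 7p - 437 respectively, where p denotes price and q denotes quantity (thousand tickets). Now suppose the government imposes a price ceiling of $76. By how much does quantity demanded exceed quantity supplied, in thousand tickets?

Setting quantity demanded equal to quantity supplied, 603 - 6p = 7p - 437, gives p* = 80 and q* = 123.
The ceiling of 76 is below the equilibrium price 80, so it binds.
At p = 76: qd = 603 - 6·76 = 147 and qs = 7·76 - 437 = 95.
Shortage = qd - qs = 147 - 95 = 52.

52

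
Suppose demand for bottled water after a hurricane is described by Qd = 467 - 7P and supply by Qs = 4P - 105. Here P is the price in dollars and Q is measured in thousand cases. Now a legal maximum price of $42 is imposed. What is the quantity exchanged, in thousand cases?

63

In a free market, 467 - 7P = 4P - 105 gives the equilibrium P* = 52, Q* = 103.
Since 42 < 52, the ceiling is binding.
At P = 42: Qd = 467 - 7·42 = 173 and Qs = 4·42 - 105 = 63.
The quantity actually transacted is the short side, supply: 63.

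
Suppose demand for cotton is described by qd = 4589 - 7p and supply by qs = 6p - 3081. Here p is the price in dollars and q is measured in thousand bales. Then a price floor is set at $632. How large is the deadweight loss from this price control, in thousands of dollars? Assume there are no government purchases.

Setting quantity demanded equal to quantity supplied, 4589 - 7p = 6p - 3081, gives p* = 590 and q* = 459.
Because the floor (632) lies above the market-clearing price, it is binding.
At p = 632: qd = 4589 - 7·632 = 165 and qs = 6·632 - 3081 = 711.
Quantity traded falls to 165. At q = 165 the demand price is (4589 - 165)/7 = 632 and the supply price is (3081 + 165)/6 = 541.
Deadweight loss = ½ · (632 - 541) · (459 - 165) = ½ · 91 · 294 = 13377.

13377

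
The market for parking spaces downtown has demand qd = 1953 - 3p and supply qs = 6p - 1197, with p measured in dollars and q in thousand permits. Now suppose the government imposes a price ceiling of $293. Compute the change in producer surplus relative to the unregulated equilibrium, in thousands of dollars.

In a free market, 1953 - 3p = 6p - 1197 gives the equilibrium p* = 350, q* = 903.
Because the ceiling (293) lies below the market-clearing price, it is binding.
At p = 293: qd = 1953 - 3·293 = 1074 and qs = 6·293 - 1197 = 561.
Producer surplus without the control is ½ · (350 - 199.5) · 903 = 67950.75.
With the ceiling, producers sell 561 units at 293, so PS = ½ · (293 - 199.5) · 561 = 26226.75.
Change in producer surplus = 26226.75 - 67950.75 = -41724.

-41724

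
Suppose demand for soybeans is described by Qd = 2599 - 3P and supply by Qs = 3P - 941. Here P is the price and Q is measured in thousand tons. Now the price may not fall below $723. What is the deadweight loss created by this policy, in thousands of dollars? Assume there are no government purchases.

53067

Setting quantity demanded equal to quantity supplied, 2599 - 3P = 3P - 941, gives P* = 590 and Q* = 829.
Since 723 > 590, the floor is binding.
At P = 723: Qd = 2599 - 3·723 = 430 and Qs = 3·723 - 941 = 1228.
Quantity traded falls to 430. At Q = 430 the demand price is (2599 - 430)/3 = 723 and the supply price is (941 + 430)/3 = 457.
Deadweight loss = ½ · (723 - 457) · (829 - 430) = ½ · 266 · 399 = 53067.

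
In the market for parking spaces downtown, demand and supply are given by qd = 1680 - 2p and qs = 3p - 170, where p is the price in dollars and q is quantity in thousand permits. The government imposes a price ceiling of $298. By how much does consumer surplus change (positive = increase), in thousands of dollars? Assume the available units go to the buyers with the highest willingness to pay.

40464

In a free market, 1680 - 2p = 3p - 170 gives the equilibrium p* = 370, q* = 940.
Because the ceiling (298) lies below the market-clearing price, it is binding.
At p = 298: qd = 1680 - 2·298 = 1084 and qs = 3·298 - 170 = 724.
Consumer surplus without the control is ½ · (840 - 370) · 940 = 220900.
With the ceiling, 724 units are sold at 298 (assume they go to the highest-value buyers). The demand price at q = 724 is 478, so CS = ½ · [(840 - 298) + (478 - 298)] · 724 = 261364.
Change in consumer surplus = 261364 - 220900 = 40464.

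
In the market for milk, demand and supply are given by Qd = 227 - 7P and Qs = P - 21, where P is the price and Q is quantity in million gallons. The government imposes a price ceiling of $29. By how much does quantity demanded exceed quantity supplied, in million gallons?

16

In a free market, 227 - 7P = P - 21 gives the equilibrium P* = 31, Q* = 10.
Because the ceiling (29) lies below the market-clearing price, it is binding.
At P = 29: Qd = 227 - 7·29 = 24 and Qs = 29 - 21 = 8.
Shortage = Qd - Qs = 24 - 8 = 16.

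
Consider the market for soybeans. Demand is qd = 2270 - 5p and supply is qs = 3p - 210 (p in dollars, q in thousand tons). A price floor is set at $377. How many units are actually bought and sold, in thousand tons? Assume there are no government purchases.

Equilibrium: 2270 - 5p = 3p - 210, so 2480 = 8p and p* = 310, q* = 720.
Since 377 > 310, the floor is binding.
At p = 377: qd = 2270 - 5·377 = 385 and qs = 3·377 - 210 = 921.
The quantity actually transacted is the short side, demand: 385.

385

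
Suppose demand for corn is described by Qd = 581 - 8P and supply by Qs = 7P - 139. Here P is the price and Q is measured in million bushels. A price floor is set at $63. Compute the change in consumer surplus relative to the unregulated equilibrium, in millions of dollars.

In a free market, 581 - 8P = 7P - 139 gives the equilibrium P* = 48, Q* = 197.
Since 63 > 48, the floor is binding.
At P = 63: Qd = 581 - 8·63 = 77 and Qs = 7·63 - 139 = 302.
Consumer surplus without the control is ½ · (72.625 - 48) · 197 = 2425.5625.
With the floor, consumers buy 77 units at 63, so CS = ½ · (72.625 - 63) · 77 = 370.5625.
Change in consumer surplus = 370.5625 - 2425.5625 = -2055.

-2055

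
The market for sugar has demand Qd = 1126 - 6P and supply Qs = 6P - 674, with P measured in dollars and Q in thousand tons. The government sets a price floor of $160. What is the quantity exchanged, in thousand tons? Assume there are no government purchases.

In a free market, 1126 - 6P = 6P - 674 gives the equilibrium P* = 150, Q* = 226.
Because the floor (160) lies above the market-clearing price, it is binding.
At P = 160: Qd = 1126 - 6·160 = 166 and Qs = 6·160 - 674 = 286.
The quantity actually transacted is the short side, demand: 166.

166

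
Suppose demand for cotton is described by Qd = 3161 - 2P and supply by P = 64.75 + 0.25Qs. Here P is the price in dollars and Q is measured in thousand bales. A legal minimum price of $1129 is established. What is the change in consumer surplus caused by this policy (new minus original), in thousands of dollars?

-817258

Rearranging supply gives Qs = 4P - 259. Equilibrium: 3161 - 2P = 4P - 259, so 3420 = 6P and P* = 570, Q* = 2021.
Since 1129 > 570, the floor is binding.
At P = 1129: Qd = 3161 - 2·1129 = 903 and Qs = 4·1129 - 259 = 4257.
Consumer surplus without the control is ½ · (1580.5 - 570) · 2021 = 1021110.25.
With the floor, consumers buy 903 units at 1129, so CS = ½ · (1580.5 - 1129) · 903 = 203852.25.
Change in consumer surplus = 203852.25 - 1021110.25 = -817258.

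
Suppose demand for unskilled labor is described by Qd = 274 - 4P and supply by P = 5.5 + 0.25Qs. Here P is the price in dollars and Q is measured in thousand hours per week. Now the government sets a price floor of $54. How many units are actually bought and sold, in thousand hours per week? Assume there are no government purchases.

58

Rearranging supply gives Qs = 4P - 22. Equilibrium: 274 - 4P = 4P - 22, so 296 = 8P and P* = 37, Q* = 126.
The floor of 54 is above the equilibrium price 37, so it binds.
At P = 54: Qd = 274 - 4·54 = 58 and Qs = 4·54 - 22 = 194.
The quantity actually transacted is the short side, demand: 58.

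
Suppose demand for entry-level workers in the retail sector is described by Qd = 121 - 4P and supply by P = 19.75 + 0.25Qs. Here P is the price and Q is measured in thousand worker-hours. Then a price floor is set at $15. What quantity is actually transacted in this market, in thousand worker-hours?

Rearranging supply gives Qs = 4P - 79. Without the control the market clears where 121 - 4P = 4P - 79, i.e. P* = 25 and Q* = 21.
Since 15 is below P* = 25, the floor does not bind and the free-market outcome prevails.

21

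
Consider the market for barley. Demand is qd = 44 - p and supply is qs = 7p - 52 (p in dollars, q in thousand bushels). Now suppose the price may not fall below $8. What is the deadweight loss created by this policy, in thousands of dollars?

Equilibrium: 44 - p = 7p - 52, so 96 = 8p and p* = 12, q* = 32.
Since 8 is below p* = 12, the floor does not bind and the free-market outcome prevails.
Since the control does not bind, no trades are prevented and deadweight loss is zero.

0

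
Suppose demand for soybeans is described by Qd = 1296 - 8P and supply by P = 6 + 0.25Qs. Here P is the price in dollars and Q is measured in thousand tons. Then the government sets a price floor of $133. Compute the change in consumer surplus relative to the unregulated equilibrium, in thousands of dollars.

Rearranging supply gives Qs = 4P - 24. Setting quantity demanded equal to quantity supplied, 1296 - 8P = 4P - 24, gives P* = 110 and Q* = 416.
The floor of 133 is above the equilibrium price 110, so it binds.
At P = 133: Qd = 1296 - 8·133 = 232 and Qs = 4·133 - 24 = 508.
Consumer surplus without the control is ½ · (162 - 110) · 416 = 10816.
With the floor, consumers buy 232 units at 133, so CS = ½ · (162 - 133) · 232 = 3364.
Change in consumer surplus = 3364 - 10816 = -7452.

-7452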